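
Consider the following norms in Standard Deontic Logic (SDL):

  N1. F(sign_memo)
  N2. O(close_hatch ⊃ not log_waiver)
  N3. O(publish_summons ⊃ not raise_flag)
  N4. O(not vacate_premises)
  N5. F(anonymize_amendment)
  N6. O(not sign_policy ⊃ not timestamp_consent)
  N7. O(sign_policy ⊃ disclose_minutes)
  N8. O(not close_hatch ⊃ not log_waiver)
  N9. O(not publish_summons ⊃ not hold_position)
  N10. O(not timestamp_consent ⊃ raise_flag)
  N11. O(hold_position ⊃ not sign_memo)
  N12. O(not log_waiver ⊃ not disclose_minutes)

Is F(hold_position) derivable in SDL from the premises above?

Premises 2 and 8 are O(close_hatch ⊃ not log_waiver) and O(not close_hatch ⊃ not log_waiver); every ideal world satisfies close_hatch or not close_hatch, so in either case not log_waiver holds — hence O(not log_waiver).
From O(not log_waiver) and premise 12, O(not log_waiver ⊃ not disclose_minutes), we obtain O(not disclose_minutes).
The contrapositive of premise 7 (O(sign_policy ⊃ disclose_minutes)) is O(not disclose_minutes ⊃ not sign_policy), and O(not disclose_minutes) is already established, so O(not sign_policy).
Premise 6 is O(not sign_policy ⊃ not timestamp_consent); since O(not sign_policy), deontic closure gives O(not timestamp_consent).
With premise 10, O(not timestamp_consent ⊃ raise_flag), the K-axiom yields O(raise_flag).
Premise 3, O(publish_summons ⊃ not raise_flag), contraposes to O(raise_flag ⊃ not publish_summons); with O(raise_flag) we get O(not publish_summons).
With premise 9, O(not publish_summons ⊃ not hold_position), the K-axiom yields O(not hold_position).
Premises 1, 4, 5, 11 do not contribute to this derivation.
So O(not hold_position) holds, i.e. F(hold_position). The claim follows.

Yes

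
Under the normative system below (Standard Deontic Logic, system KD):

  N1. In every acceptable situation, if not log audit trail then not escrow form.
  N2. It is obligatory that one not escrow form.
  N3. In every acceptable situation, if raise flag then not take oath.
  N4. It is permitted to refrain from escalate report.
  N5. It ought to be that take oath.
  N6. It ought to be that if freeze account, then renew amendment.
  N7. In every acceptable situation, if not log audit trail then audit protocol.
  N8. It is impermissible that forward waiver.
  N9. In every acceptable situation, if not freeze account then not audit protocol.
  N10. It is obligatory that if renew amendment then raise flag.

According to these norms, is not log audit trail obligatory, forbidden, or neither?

Forbidden

From premise 5 we have O(take_oath).
Premise 3, O(raise_flag → ¬take_oath), contraposes to O(take_oath → ¬raise_flag); with O(take_oath) we get O(¬raise_flag).
Premise 10 is O(renew_amendment → raise_flag); contrapositively O(¬raise_flag → ¬renew_amendment). Since O(¬raise_flag) holds, K gives O(¬renew_amendment).
The contrapositive of premise 6 (O(freeze_account → renew_amendment)) is O(¬renew_amendment → ¬freeze_account), and O(¬renew_amendment) is already established, so O(¬freeze_account).
With premise 9, O(¬freeze_account → ¬audit_protocol), the K-axiom yields O(¬audit_protocol).
Premise 7 is O(¬log_audit_trail → audit_protocol); contrapositively O(¬audit_protocol → log_audit_trail). Since O(¬audit_protocol) holds, K gives O(log_audit_trail).
Premises 1, 2, 4, 8 do not contribute to this derivation.
Thus O(log_audit_trail), which is F(¬log_audit_trail): ¬log_audit_trail is forbidden.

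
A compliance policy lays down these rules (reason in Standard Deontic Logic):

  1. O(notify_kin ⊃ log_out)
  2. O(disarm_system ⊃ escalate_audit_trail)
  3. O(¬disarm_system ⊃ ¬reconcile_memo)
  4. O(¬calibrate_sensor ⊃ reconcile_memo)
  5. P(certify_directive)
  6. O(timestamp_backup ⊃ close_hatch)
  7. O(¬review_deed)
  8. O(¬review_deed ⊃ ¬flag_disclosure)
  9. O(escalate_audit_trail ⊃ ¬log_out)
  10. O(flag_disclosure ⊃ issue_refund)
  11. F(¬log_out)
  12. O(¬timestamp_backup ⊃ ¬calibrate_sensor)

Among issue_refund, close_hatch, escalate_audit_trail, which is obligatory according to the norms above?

close_hatch

Premise 11 is F(¬log_out), i.e. O(log_out).
Premise 9 is O(escalate_audit_trail ⊃ ¬log_out); contrapositively O(log_out ⊃ ¬escalate_audit_trail). Since O(log_out) holds, K gives O(¬escalate_audit_trail).
Premise 2 is O(disarm_system ⊃ escalate_audit_trail); contrapositively O(¬escalate_audit_trail ⊃ ¬disarm_system). Since O(¬escalate_audit_trail) holds, K gives O(¬disarm_system).
Premise 3 is O(¬disarm_system ⊃ ¬reconcile_memo); since O(¬disarm_system), deontic closure gives O(¬reconcile_memo).
The contrapositive of premise 4 (O(¬calibrate_sensor ⊃ reconcile_memo)) is O(¬reconcile_memo ⊃ calibrate_sensor), and O(¬reconcile_memo) is already established, so O(calibrate_sensor).
Premise 12 is O(¬timestamp_backup ⊃ ¬calibrate_sensor); contrapositively O(calibrate_sensor ⊃ timestamp_backup). Since O(calibrate_sensor) holds, K gives O(timestamp_backup).
From O(timestamp_backup) and premise 6, O(timestamp_backup ⊃ close_hatch), we obtain O(close_hatch).
So O(close_hatch) holds — close_hatch is obligatory. None of the other listed options is made obligatory by any chain of premises.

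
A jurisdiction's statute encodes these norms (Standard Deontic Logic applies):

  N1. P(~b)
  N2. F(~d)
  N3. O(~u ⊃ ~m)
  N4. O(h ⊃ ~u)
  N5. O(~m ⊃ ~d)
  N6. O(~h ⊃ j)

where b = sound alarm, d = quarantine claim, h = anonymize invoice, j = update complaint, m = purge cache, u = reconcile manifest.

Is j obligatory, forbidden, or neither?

Obligatory

Premise 2, F(~d), is equivalent to O(d).
Premise 5, O(~m ⊃ ~d), contraposes to O(d ⊃ m); with O(d) we get O(m).
Premise 3, O(~u ⊃ ~m), contraposes to O(m ⊃ u); with O(m) we get O(u).
Premise 4 is O(h ⊃ ~u); contrapositively O(u ⊃ ~h). Since O(u) holds, K gives O(~h).
With premise 6, O(~h ⊃ j), the K-axiom yields O(j).
Premise 1 does not contribute to this derivation.
Hence j is obligatory.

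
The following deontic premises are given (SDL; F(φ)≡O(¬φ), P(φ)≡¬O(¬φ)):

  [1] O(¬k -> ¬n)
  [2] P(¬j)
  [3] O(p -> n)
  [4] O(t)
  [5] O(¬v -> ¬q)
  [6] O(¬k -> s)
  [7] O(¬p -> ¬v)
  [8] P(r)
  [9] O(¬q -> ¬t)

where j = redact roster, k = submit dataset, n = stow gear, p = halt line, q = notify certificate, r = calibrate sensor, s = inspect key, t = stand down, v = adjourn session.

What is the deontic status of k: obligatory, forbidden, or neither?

Premise 4 states O(t) outright.
The contrapositive of premise 9 (O(¬q -> ¬t)) is O(t -> q), and O(t) is already established, so O(q).
The contrapositive of premise 5 (O(¬v -> ¬q)) is O(q -> v), and O(q) is already established, so O(v).
Premise 7 is O(¬p -> ¬v); contrapositively O(v -> p). Since O(v) holds, K gives O(p).
From O(p) and premise 3, O(p -> n), we obtain O(n).
Premise 1, O(¬k -> ¬n), contraposes to O(n -> k); with O(n) we get O(k).
Premises 2, 6, 8 do not contribute to this derivation.
Hence k is obligatory.

Obligatory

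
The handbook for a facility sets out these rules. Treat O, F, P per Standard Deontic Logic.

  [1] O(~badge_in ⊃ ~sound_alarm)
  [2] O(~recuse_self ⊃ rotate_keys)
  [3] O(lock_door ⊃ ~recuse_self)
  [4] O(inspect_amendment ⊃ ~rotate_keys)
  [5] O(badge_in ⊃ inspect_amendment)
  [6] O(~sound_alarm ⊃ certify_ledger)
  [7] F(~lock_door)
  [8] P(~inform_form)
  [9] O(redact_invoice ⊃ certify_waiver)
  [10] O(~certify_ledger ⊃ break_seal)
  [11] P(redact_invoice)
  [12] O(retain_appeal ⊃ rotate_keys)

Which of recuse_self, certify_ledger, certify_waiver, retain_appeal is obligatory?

certify_ledger

Premise 7 is F(~lock_door), i.e. O(lock_door).
Applying K to premise 3 (O(lock_door ⊃ ~recuse_self)) and O(lock_door) yields O(~recuse_self).
Applying K to premise 2 (O(~recuse_self ⊃ rotate_keys)) and O(~recuse_self) yields O(rotate_keys).
Premise 4, O(inspect_amendment ⊃ ~rotate_keys), contraposes to O(rotate_keys ⊃ ~inspect_amendment); with O(rotate_keys) we get O(~inspect_amendment).
The contrapositive of premise 5 (O(badge_in ⊃ inspect_amendment)) is O(~inspect_amendment ⊃ ~badge_in), and O(~inspect_amendment) is already established, so O(~badge_in).
Premise 1 is O(~badge_in ⊃ ~sound_alarm); since O(~badge_in), deontic closure gives O(~sound_alarm).
From O(~sound_alarm) and premise 6, O(~sound_alarm ⊃ certify_ledger), we obtain O(certify_ledger).
So O(certify_ledger) holds — certify_ledger is obligatory. None of the other listed options is made obligatory by any chain of premises.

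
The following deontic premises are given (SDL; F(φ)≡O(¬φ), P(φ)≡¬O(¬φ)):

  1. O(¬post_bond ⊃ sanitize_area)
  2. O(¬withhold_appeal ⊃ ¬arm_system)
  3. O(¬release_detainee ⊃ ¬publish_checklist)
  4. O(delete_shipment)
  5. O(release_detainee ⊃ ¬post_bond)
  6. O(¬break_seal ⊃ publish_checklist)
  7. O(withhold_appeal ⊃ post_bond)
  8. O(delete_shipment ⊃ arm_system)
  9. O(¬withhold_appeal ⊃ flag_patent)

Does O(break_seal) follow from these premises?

Yes

Premise 4 gives O(delete_shipment).
From O(delete_shipment) and premise 8, O(delete_shipment ⊃ arm_system), we obtain O(arm_system).
Premise 2 is O(¬withhold_appeal ⊃ ¬arm_system); contrapositively O(arm_system ⊃ withhold_appeal). Since O(arm_system) holds, K gives O(withhold_appeal).
Premise 7 is O(withhold_appeal ⊃ post_bond); since O(withhold_appeal), deontic closure gives O(post_bond).
The contrapositive of premise 5 (O(release_detainee ⊃ ¬post_bond)) is O(post_bond ⊃ ¬release_detainee), and O(post_bond) is already established, so O(¬release_detainee).
From O(¬release_detainee) and premise 3, O(¬release_detainee ⊃ ¬publish_checklist), we obtain O(¬publish_checklist).
Premise 6 is O(¬break_seal ⊃ publish_checklist); contrapositively O(¬publish_checklist ⊃ break_seal). Since O(¬publish_checklist) holds, K gives O(break_seal).
Premises 1, 9 do not contribute to this derivation.
So O(break_seal) follows.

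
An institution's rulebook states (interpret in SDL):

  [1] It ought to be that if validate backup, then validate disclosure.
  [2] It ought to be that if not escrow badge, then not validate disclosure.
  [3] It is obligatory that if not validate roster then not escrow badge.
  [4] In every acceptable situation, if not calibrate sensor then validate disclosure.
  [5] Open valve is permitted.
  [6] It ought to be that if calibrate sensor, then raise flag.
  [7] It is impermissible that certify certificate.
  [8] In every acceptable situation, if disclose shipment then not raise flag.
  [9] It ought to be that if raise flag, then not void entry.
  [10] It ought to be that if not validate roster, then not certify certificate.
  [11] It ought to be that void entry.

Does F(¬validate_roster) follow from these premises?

Yes

From premise 11 we have O(void_entry).
Premise 9, O(raise_flag → ¬void_entry), contraposes to O(void_entry → ¬raise_flag); with O(void_entry) we get O(¬raise_flag).
Premise 6, O(calibrate_sensor → raise_flag), contraposes to O(¬raise_flag → ¬calibrate_sensor); with O(¬raise_flag) we get O(¬calibrate_sensor).
From O(¬calibrate_sensor) and premise 4, O(¬calibrate_sensor → validate_disclosure), we obtain O(validate_disclosure).
Premise 2 is O(¬escrow_badge → ¬validate_disclosure); contrapositively O(validate_disclosure → escrow_badge). Since O(validate_disclosure) holds, K gives O(escrow_badge).
The contrapositive of premise 3 (O(¬validate_roster → ¬escrow_badge)) is O(escrow_badge → validate_roster), and O(escrow_badge) is already established, so O(validate_roster).
Premises 1, 5, 7, 8, 10 do not contribute to this derivation.
So O(validate_roster) holds, i.e. F(¬validate_roster). The claim follows.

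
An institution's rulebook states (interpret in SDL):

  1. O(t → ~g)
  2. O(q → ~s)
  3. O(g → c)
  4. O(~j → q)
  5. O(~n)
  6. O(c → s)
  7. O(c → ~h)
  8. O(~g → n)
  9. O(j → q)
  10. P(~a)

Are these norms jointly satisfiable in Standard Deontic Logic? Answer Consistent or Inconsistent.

Premises 9 and 4 are O(j → q) and O(~j → q); every ideal world satisfies j or ~j, so in either case q holds — hence O(q).
Premise 2 is O(q → ~s); since O(q), deontic closure gives O(~s).
Premise 6, O(c → s), contraposes to O(~s → ~c); with O(~s) we get O(~c).
Premise 3 is O(g → c); contrapositively O(~c → ~g). Since O(~c) holds, K gives O(~g).
Applying K to premise 8 (O(~g → n)) and O(~g) yields O(n).
But premise 5 directly asserts O(~n).
We now have both O(n) and O(~n) — n is simultaneously obligatory and forbidden, violating the D-axiom.

Inconsistent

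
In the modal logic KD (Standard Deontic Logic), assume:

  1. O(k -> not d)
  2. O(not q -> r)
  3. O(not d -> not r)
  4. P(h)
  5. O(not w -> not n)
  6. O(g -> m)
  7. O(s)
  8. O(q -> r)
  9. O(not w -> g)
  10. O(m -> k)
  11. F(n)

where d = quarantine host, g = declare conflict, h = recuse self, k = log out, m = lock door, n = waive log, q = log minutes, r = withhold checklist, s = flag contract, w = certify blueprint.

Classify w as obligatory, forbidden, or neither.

Obligatory

Premises 8 and 2 are O(q -> r) and O(not q -> r); every ideal world satisfies q or not q, so in either case r holds — hence O(r).
Premise 3 is O(not d -> not r); contrapositively O(r -> d). Since O(r) holds, K gives O(d).
Premise 1, O(k -> not d), contraposes to O(d -> not k); with O(d) we get O(not k).
Premise 10 is O(m -> k); contrapositively O(not k -> not m). Since O(not k) holds, K gives O(not m).
Premise 6, O(g -> m), contraposes to O(not m -> not g); with O(not m) we get O(not g).
Premise 9 is O(not w -> g); contrapositively O(not g -> w). Since O(not g) holds, K gives O(w).
Premises 4, 5, 7, 11 do not contribute to this derivation.
Hence w is obligatory.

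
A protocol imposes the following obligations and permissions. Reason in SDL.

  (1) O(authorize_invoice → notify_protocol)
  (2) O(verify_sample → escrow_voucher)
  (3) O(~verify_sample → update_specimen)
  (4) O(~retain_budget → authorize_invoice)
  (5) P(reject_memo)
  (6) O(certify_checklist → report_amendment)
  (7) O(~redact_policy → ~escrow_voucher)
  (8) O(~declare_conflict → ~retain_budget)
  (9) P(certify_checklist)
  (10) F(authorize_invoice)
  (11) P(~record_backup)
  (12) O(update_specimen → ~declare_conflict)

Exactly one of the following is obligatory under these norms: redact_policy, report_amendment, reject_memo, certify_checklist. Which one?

F(authorize_invoice) at premise 10 means O(~authorize_invoice).
Premise 4 is O(~retain_budget → authorize_invoice); contrapositively O(~authorize_invoice → retain_budget). Since O(~authorize_invoice) holds, K gives O(retain_budget).
The contrapositive of premise 8 (O(~declare_conflict → ~retain_budget)) is O(retain_budget → declare_conflict), and O(retain_budget) is already established, so O(declare_conflict).
The contrapositive of premise 12 (O(update_specimen → ~declare_conflict)) is O(declare_conflict → ~update_specimen), and O(declare_conflict) is already established, so O(~update_specimen).
The contrapositive of premise 3 (O(~verify_sample → update_specimen)) is O(~update_specimen → verify_sample), and O(~update_specimen) is already established, so O(verify_sample).
From O(verify_sample) and premise 2, O(verify_sample → escrow_voucher), we obtain O(escrow_voucher).
Premise 7 is O(~redact_policy → ~escrow_voucher); contrapositively O(escrow_voucher → redact_policy). Since O(escrow_voucher) holds, K gives O(redact_policy).
So O(redact_policy) holds — redact_policy is obligatory. None of the other listed options is made obligatory by any chain of premises.

redact_policy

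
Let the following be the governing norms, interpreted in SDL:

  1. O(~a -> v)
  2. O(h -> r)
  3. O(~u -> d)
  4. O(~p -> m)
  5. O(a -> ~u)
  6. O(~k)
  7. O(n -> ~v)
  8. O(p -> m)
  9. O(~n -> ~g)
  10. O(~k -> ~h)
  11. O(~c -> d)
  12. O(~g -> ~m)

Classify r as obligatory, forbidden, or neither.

Premise 2 is O(h -> r), but O(h) is not derivable from the premises, so it does not yield O(r).
No premise or chain of K-axiom applications forces O(r), and none forces O(~r). So r is neither obligatory nor forbidden under these norms.

Neither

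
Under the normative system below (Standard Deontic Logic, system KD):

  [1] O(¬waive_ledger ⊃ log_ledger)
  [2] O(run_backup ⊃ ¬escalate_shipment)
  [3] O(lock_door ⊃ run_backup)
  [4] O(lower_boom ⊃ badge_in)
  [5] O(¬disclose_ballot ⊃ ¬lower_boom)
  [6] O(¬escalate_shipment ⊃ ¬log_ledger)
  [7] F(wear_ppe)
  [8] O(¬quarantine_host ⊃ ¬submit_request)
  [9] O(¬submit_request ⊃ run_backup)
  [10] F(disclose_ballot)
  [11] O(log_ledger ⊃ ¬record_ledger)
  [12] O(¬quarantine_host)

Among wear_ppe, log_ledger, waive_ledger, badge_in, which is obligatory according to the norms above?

waive_ledger

Premise 12 gives O(¬quarantine_host).
Applying K to premise 8 (O(¬quarantine_host ⊃ ¬submit_request)) and O(¬quarantine_host) yields O(¬submit_request).
With premise 9, O(¬submit_request ⊃ run_backup), the K-axiom yields O(run_backup).
Applying K to premise 2 (O(run_backup ⊃ ¬escalate_shipment)) and O(run_backup) yields O(¬escalate_shipment).
With premise 6, O(¬escalate_shipment ⊃ ¬log_ledger), the K-axiom yields O(¬log_ledger).
Premise 1, O(¬waive_ledger ⊃ log_ledger), contraposes to O(¬log_ledger ⊃ waive_ledger); with O(¬log_ledger) we get O(waive_ledger).
So O(waive_ledger) holds — waive_ledger is obligatory. None of the other listed options is made obligatory by any chain of premises.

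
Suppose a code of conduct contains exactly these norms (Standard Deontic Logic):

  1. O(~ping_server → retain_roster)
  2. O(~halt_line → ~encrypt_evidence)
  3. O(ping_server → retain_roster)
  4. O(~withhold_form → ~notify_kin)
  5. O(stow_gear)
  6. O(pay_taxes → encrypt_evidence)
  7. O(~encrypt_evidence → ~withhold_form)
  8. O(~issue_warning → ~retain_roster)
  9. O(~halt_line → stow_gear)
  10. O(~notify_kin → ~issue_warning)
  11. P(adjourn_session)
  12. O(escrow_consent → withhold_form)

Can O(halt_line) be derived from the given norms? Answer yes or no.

By case analysis on ping_server: premise 3 gives O(ping_server → retain_roster) and premise 1 gives O(~ping_server → retain_roster), so O(retain_roster) either way.
Premise 8 is O(~issue_warning → ~retain_roster); contrapositively O(retain_roster → issue_warning). Since O(retain_roster) holds, K gives O(issue_warning).
Premise 10 is O(~notify_kin → ~issue_warning); contrapositively O(issue_warning → notify_kin). Since O(issue_warning) holds, K gives O(notify_kin).
Premise 4 is O(~withhold_form → ~notify_kin); contrapositively O(notify_kin → withhold_form). Since O(notify_kin) holds, K gives O(withhold_form).
The contrapositive of premise 7 (O(~encrypt_evidence → ~withhold_form)) is O(withhold_form → encrypt_evidence), and O(withhold_form) is already established, so O(encrypt_evidence).
Premise 2, O(~halt_line → ~encrypt_evidence), contraposes to O(encrypt_evidence → halt_line); with O(encrypt_evidence) we get O(halt_line).
Premises 5, 6, 9, 11, 12 do not contribute to this derivation.
So O(halt_line) follows.

Yes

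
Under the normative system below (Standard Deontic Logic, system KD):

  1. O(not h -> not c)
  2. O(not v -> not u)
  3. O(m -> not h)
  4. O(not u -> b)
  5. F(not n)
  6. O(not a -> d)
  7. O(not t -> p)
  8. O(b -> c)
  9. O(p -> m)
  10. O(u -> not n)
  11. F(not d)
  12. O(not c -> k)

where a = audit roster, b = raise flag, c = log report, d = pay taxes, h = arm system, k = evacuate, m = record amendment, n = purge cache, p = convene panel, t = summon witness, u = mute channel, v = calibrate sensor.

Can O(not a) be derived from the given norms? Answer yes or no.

No

Premise 6 is O(not a -> d); even if O(d) held, inferring O(not a) would be affirming the consequent — invalid.
No other premise forces O(not a). An ideal world satisfying every premise can still have not a false, so O(not a) is not derivable.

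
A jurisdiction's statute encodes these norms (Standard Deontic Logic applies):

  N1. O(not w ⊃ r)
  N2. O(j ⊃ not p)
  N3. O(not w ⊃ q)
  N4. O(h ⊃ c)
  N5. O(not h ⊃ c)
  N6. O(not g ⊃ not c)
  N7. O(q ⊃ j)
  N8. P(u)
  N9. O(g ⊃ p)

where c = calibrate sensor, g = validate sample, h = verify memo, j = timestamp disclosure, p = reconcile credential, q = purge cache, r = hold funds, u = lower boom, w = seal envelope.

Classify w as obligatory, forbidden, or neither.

Premises 4 and 5 are O(h ⊃ c) and O(not h ⊃ c); every ideal world satisfies h or not h, so in either case c holds — hence O(c).
Premise 6, O(not g ⊃ not c), contraposes to O(c ⊃ g); with O(c) we get O(g).
With premise 9, O(g ⊃ p), the K-axiom yields O(p).
The contrapositive of premise 2 (O(j ⊃ not p)) is O(p ⊃ not j), and O(p) is already established, so O(not j).
Premise 7 is O(q ⊃ j); contrapositively O(not j ⊃ not q). Since O(not j) holds, K gives O(not q).
Premise 3, O(not w ⊃ q), contraposes to O(not q ⊃ w); with O(not q) we get O(w).
Premises 1, 8 do not contribute to this derivation.
Hence w is obligatory.

Obligatory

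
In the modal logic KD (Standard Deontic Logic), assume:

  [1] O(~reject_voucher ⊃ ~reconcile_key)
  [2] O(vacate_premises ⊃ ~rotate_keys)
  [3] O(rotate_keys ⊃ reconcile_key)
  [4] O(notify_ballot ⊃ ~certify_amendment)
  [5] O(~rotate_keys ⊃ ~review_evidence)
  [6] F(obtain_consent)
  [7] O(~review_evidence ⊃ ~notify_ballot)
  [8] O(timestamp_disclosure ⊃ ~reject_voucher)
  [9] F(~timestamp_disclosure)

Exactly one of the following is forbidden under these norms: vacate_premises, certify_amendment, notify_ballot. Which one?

notify_ballot

Premise 9 is F(~timestamp_disclosure), i.e. O(timestamp_disclosure).
Premise 8 is O(timestamp_disclosure ⊃ ~reject_voucher); since O(timestamp_disclosure), deontic closure gives O(~reject_voucher).
Applying K to premise 1 (O(~reject_voucher ⊃ ~reconcile_key)) and O(~reject_voucher) yields O(~reconcile_key).
Premise 3, O(rotate_keys ⊃ reconcile_key), contraposes to O(~reconcile_key ⊃ ~rotate_keys); with O(~reconcile_key) we get O(~rotate_keys).
From O(~rotate_keys) and premise 5, O(~rotate_keys ⊃ ~review_evidence), we obtain O(~review_evidence).
Premise 7 is O(~review_evidence ⊃ ~notify_ballot); since O(~review_evidence), deontic closure gives O(~notify_ballot).
So O(~notify_ballot) holds, i.e. notify_ballot is forbidden. None of the other listed options is forbidden under the premises.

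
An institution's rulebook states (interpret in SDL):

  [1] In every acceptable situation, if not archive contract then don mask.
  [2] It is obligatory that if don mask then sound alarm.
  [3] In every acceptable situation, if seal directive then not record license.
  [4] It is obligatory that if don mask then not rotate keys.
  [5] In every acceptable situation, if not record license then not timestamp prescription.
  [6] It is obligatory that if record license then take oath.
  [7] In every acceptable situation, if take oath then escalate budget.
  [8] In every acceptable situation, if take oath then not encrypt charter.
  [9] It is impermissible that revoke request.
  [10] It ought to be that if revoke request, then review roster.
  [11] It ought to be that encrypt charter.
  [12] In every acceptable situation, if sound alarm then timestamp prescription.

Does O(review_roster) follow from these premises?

Premise 10 is O(revoke_request → review_roster), but O(revoke_request) is not derivable from the premises, so it does not yield O(review_roster).
No other premise forces O(review_roster). An ideal world satisfying every premise can still have review_roster false, so O(review_roster) is not derivable.

No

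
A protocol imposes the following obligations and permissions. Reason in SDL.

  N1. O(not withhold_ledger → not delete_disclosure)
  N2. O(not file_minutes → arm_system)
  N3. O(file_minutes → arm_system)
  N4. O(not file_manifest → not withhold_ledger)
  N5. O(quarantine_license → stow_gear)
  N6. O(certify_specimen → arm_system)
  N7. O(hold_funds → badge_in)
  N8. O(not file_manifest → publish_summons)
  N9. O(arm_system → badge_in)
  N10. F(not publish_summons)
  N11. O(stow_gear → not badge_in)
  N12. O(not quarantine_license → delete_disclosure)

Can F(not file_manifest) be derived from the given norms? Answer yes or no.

By case analysis on not file_minutes: premise 2 gives O(not file_minutes → arm_system) and premise 3 gives O(file_minutes → arm_system), so O(arm_system) either way.
Premise 9 is O(arm_system → badge_in); since O(arm_system), deontic closure gives O(badge_in).
Premise 11, O(stow_gear → not badge_in), contraposes to O(badge_in → not stow_gear); with O(badge_in) we get O(not stow_gear).
Premise 5, O(quarantine_license → stow_gear), contraposes to O(not stow_gear → not quarantine_license); with O(not stow_gear) we get O(not quarantine_license).
With premise 12, O(not quarantine_license → delete_disclosure), the K-axiom yields O(delete_disclosure).
Premise 1, O(not withhold_ledger → not delete_disclosure), contraposes to O(delete_disclosure → withhold_ledger); with O(delete_disclosure) we get O(withhold_ledger).
Premise 4, O(not file_manifest → not withhold_ledger), contraposes to O(withhold_ledger → file_manifest); with O(withhold_ledger) we get O(file_manifest).
Premises 6, 7, 8, 10 do not contribute to this derivation.
So O(file_manifest) holds, i.e. F(not file_manifest). The claim follows.

Yes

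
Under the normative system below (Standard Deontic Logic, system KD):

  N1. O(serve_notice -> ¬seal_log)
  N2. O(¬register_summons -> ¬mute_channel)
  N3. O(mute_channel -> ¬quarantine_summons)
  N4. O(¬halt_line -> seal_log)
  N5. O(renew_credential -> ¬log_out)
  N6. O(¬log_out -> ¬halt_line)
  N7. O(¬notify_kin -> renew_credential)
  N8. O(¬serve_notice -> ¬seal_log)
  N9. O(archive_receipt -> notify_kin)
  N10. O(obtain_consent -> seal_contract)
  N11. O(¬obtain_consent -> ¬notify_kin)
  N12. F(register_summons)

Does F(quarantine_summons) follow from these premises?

No

Premise 3 is O(mute_channel -> ¬quarantine_summons), but O(mute_channel) is not derivable from the premises, so it does not yield O(¬quarantine_summons).
No other premise forces O(¬quarantine_summons). An ideal world satisfying every premise can still have quarantine_summons true, so F(quarantine_summons) is not derivable.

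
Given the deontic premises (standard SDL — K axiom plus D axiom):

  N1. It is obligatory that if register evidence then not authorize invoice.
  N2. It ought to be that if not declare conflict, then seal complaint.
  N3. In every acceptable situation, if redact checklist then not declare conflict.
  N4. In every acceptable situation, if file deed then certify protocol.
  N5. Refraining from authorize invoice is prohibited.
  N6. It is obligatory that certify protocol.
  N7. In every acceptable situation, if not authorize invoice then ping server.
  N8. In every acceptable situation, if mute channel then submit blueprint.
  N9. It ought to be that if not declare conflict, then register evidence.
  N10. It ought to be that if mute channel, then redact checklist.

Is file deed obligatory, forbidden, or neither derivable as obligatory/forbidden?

Premise 4 is O(file_deed → certify_protocol); even if O(certify_protocol) held, inferring O(file_deed) would be affirming the consequent — invalid.
No premise or chain of K-axiom applications forces O(file_deed), and none forces O(¬file_deed). So file_deed is neither obligatory nor forbidden under these norms.

Neither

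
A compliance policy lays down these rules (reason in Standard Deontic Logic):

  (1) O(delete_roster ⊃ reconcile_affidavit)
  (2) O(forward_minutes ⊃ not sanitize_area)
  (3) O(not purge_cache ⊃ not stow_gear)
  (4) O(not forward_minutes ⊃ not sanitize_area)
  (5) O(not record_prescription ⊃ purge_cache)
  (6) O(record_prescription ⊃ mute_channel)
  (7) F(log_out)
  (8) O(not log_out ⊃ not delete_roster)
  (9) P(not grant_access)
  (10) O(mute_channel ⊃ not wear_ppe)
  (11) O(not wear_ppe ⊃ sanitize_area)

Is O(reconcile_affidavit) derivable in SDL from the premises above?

No

Premise 1 is O(delete_roster ⊃ reconcile_affidavit), but O(delete_roster) is not derivable from the premises, so it does not yield O(reconcile_affidavit).
No other premise forces O(reconcile_affidavit). An ideal world satisfying every premise can still have reconcile_affidavit false, so O(reconcile_affidavit) is not derivable.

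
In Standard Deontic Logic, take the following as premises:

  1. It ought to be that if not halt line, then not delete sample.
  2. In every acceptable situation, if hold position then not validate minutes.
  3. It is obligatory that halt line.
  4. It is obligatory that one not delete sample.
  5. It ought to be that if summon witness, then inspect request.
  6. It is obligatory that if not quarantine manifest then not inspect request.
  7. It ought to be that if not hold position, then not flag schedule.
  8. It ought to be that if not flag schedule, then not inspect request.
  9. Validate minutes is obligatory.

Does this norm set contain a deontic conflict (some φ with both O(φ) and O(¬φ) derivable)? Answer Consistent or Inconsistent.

Consistent

Premise 1 is O(¬halt_line → ¬delete_sample); even if O(¬delete_sample) held, inferring O(¬halt_line) would be affirming the consequent — invalid.
So O(¬halt_line) is not derivable, and the apparent clash with O(halt_line) does not arise.
A world satisfying every obligation exists (e.g. delete_sample=false, flag_schedule=false, halt_line=true, hold_position=false, inspect_request=false, quarantine_manifest=false, summon_witness=false, validate_minutes=true); no atom is both obligatory and forbidden, so the set is consistent.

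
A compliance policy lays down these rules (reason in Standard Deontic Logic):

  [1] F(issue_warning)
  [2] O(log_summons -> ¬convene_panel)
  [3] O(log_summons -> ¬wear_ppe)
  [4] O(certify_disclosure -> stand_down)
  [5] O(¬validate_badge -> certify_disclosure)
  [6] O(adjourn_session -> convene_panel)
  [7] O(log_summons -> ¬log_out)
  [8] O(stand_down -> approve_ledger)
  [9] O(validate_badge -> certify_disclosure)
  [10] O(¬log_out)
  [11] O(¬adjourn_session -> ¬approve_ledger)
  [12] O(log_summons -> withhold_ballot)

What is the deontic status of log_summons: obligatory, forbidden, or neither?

By case analysis on validate_badge: premise 9 gives O(validate_badge -> certify_disclosure) and premise 5 gives O(¬validate_badge -> certify_disclosure), so O(certify_disclosure) either way.
Applying K to premise 4 (O(certify_disclosure -> stand_down)) and O(certify_disclosure) yields O(stand_down).
From O(stand_down) and premise 8, O(stand_down -> approve_ledger), we obtain O(approve_ledger).
The contrapositive of premise 11 (O(¬adjourn_session -> ¬approve_ledger)) is O(approve_ledger -> adjourn_session), and O(approve_ledger) is already established, so O(adjourn_session).
Applying K to premise 6 (O(adjourn_session -> convene_panel)) and O(adjourn_session) yields O(convene_panel).
Premise 2 is O(log_summons -> ¬convene_panel); contrapositively O(convene_panel -> ¬log_summons). Since O(convene_panel) holds, K gives O(¬log_summons).
Premises 1, 3, 7, 10, 12 do not contribute to this derivation.
Thus O(¬log_summons), which is F(log_summons): log_summons is forbidden.

Forbidden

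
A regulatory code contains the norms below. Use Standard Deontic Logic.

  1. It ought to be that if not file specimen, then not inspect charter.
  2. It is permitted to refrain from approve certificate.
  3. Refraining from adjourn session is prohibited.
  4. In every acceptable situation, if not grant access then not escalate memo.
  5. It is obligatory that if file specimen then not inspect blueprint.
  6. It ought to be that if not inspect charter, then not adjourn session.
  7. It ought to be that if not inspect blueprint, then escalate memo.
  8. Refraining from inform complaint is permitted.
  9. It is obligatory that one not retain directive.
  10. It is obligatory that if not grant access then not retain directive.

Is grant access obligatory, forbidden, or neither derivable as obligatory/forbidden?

Obligatory

Premise 3 is F(¬adjourn_session), i.e. O(adjourn_session).
Premise 6 is O(¬inspect_charter → ¬adjourn_session); contrapositively O(adjourn_session → inspect_charter). Since O(adjourn_session) holds, K gives O(inspect_charter).
Premise 1 is O(¬file_specimen → ¬inspect_charter); contrapositively O(inspect_charter → file_specimen). Since O(inspect_charter) holds, K gives O(file_specimen).
Premise 5 is O(file_specimen → ¬inspect_blueprint); since O(file_specimen), deontic closure gives O(¬inspect_blueprint).
With premise 7, O(¬inspect_blueprint → escalate_memo), the K-axiom yields O(escalate_memo).
Premise 4, O(¬grant_access → ¬escalate_memo), contraposes to O(escalate_memo → grant_access); with O(escalate_memo) we get O(grant_access).
Premises 2, 8, 9, 10 do not contribute to this derivation.
Hence grant_access is obligatory.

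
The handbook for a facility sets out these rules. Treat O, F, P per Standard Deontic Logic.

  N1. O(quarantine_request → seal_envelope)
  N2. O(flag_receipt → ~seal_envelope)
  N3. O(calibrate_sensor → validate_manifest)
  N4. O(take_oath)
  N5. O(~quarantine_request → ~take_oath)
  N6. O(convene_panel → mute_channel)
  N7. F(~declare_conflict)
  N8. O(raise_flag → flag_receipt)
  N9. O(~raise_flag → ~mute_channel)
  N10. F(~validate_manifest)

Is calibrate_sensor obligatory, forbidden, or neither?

Neither

Premise 3 is O(calibrate_sensor → validate_manifest); even if O(validate_manifest) held, inferring O(calibrate_sensor) would be affirming the consequent — invalid.
No premise or chain of K-axiom applications forces O(calibrate_sensor), and none forces O(~calibrate_sensor). So calibrate_sensor is neither obligatory nor forbidden under these norms.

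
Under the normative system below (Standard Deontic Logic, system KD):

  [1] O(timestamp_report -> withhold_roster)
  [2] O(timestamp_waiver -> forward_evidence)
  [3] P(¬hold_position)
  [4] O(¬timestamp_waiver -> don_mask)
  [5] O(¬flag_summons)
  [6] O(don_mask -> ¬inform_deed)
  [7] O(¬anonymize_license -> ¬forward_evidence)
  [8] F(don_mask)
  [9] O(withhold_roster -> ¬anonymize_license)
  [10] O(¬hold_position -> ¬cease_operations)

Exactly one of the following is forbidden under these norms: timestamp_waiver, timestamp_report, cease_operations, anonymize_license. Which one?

Premise 8, F(don_mask), is equivalent to O(¬don_mask).
The contrapositive of premise 4 (O(¬timestamp_waiver -> don_mask)) is O(¬don_mask -> timestamp_waiver), and O(¬don_mask) is already established, so O(timestamp_waiver).
With premise 2, O(timestamp_waiver -> forward_evidence), the K-axiom yields O(forward_evidence).
Premise 7 is O(¬anonymize_license -> ¬forward_evidence); contrapositively O(forward_evidence -> anonymize_license). Since O(forward_evidence) holds, K gives O(anonymize_license).
Premise 9, O(withhold_roster -> ¬anonymize_license), contraposes to O(anonymize_license -> ¬withhold_roster); with O(anonymize_license) we get O(¬withhold_roster).
Premise 1 is O(timestamp_report -> withhold_roster); contrapositively O(¬withhold_roster -> ¬timestamp_report). Since O(¬withhold_roster) holds, K gives O(¬timestamp_report).
So O(¬timestamp_report) holds, i.e. timestamp_report is forbidden. None of the other listed options is forbidden under the premises.

timestamp_report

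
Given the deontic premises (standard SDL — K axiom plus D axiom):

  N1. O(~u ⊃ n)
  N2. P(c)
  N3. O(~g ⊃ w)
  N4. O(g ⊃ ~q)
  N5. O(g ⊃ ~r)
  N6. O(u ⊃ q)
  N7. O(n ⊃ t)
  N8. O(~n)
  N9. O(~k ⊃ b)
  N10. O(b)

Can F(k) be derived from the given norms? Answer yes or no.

Premise 9 is O(~k ⊃ b); even if O(b) held, inferring O(~k) would be affirming the consequent — invalid.
No other premise forces O(~k). An ideal world satisfying every premise can still have k true, so F(k) is not derivable.

No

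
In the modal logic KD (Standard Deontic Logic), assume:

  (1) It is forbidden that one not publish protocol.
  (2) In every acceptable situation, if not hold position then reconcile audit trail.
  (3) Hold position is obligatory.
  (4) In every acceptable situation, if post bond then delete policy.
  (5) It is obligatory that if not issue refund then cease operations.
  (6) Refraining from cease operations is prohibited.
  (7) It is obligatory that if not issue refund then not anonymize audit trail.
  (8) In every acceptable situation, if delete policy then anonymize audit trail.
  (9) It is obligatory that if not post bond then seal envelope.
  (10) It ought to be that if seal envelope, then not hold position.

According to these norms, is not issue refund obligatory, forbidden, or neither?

Premise 3 gives O(hold_position).
Premise 10 is O(seal_envelope → ¬hold_position); contrapositively O(hold_position → ¬seal_envelope). Since O(hold_position) holds, K gives O(¬seal_envelope).
Premise 9, O(¬post_bond → seal_envelope), contraposes to O(¬seal_envelope → post_bond); with O(¬seal_envelope) we get O(post_bond).
From O(post_bond) and premise 4, O(post_bond → delete_policy), we obtain O(delete_policy).
From O(delete_policy) and premise 8, O(delete_policy → anonymize_audit_trail), we obtain O(anonymize_audit_trail).
Premise 7 is O(¬issue_refund → ¬anonymize_audit_trail); contrapositively O(anonymize_audit_trail → issue_refund). Since O(anonymize_audit_trail) holds, K gives O(issue_refund).
Premises 1, 2, 5, 6 do not contribute to this derivation.
Thus O(issue_refund), which is F(¬issue_refund): ¬issue_refund is forbidden.

Forbidden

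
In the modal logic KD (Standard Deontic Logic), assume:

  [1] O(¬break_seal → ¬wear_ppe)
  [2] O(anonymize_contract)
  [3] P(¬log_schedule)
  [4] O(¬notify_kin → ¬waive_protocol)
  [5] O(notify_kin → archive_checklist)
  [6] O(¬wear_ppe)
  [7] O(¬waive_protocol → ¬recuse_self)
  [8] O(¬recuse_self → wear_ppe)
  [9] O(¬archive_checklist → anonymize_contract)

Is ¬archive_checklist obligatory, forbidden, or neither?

Forbidden

From premise 6 we have O(¬wear_ppe).
The contrapositive of premise 8 (O(¬recuse_self → wear_ppe)) is O(¬wear_ppe → recuse_self), and O(¬wear_ppe) is already established, so O(recuse_self).
Premise 7 is O(¬waive_protocol → ¬recuse_self); contrapositively O(recuse_self → waive_protocol). Since O(recuse_self) holds, K gives O(waive_protocol).
The contrapositive of premise 4 (O(¬notify_kin → ¬waive_protocol)) is O(waive_protocol → notify_kin), and O(waive_protocol) is already established, so O(notify_kin).
From O(notify_kin) and premise 5, O(notify_kin → archive_checklist), we obtain O(archive_checklist).
Premises 1, 2, 3, 9 do not contribute to this derivation.
Thus O(archive_checklist), which is F(¬archive_checklist): ¬archive_checklist is forbidden.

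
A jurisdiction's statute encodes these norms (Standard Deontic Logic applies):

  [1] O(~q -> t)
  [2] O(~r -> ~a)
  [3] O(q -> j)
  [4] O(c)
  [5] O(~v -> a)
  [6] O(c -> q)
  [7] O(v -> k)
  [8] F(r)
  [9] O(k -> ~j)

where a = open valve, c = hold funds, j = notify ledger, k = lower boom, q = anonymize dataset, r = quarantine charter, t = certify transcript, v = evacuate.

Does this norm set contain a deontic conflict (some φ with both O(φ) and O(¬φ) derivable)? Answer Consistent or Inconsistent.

Premise 4 gives O(c).
From O(c) and premise 6, O(c -> q), we obtain O(q).
Applying K to premise 3 (O(q -> j)) and O(q) yields O(j).
Premise 9, O(k -> ~j), contraposes to O(j -> ~k); with O(j) we get O(~k).
Premise 7, O(v -> k), contraposes to O(~k -> ~v); with O(~k) we get O(~v).
Applying K to premise 5 (O(~v -> a)) and O(~v) yields O(a).
Premise 2 is O(~r -> ~a); contrapositively O(a -> r). Since O(a) holds, K gives O(r).
But premise 8, F(r), means O(~r).
We now have both O(r) and O(~r) — r is simultaneously obligatory and forbidden, violating the D-axiom.

Inconsistent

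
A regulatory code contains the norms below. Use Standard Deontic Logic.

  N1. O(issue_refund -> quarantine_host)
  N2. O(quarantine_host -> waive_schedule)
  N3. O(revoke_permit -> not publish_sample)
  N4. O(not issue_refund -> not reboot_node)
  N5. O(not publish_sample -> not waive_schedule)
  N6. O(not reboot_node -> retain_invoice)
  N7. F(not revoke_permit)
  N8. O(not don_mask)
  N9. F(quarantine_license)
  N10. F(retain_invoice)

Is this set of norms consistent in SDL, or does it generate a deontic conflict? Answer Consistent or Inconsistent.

F(retain_invoice) at premise 10 means O(not retain_invoice).
Premise 6, O(not reboot_node -> retain_invoice), contraposes to O(not retain_invoice -> reboot_node); with O(not retain_invoice) we get O(reboot_node).
Premise 4, O(not issue_refund -> not reboot_node), contraposes to O(reboot_node -> issue_refund); with O(reboot_node) we get O(issue_refund).
With premise 1, O(issue_refund -> quarantine_host), the K-axiom yields O(quarantine_host).
From O(quarantine_host) and premise 2, O(quarantine_host -> waive_schedule), we obtain O(waive_schedule).
Premise 5, O(not publish_sample -> not waive_schedule), contraposes to O(waive_schedule -> publish_sample); with O(waive_schedule) we get O(publish_sample).
Premise 3, O(revoke_permit -> not publish_sample), contraposes to O(publish_sample -> not revoke_permit); with O(publish_sample) we get O(not revoke_permit).
However, F(not revoke_permit) at premise 7 amounts to O(revoke_permit).
We now have both O(not revoke_permit) and O(revoke_permit) — revoke_permit is simultaneously obligatory and forbidden, violating the D-axiom.

Inconsistent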